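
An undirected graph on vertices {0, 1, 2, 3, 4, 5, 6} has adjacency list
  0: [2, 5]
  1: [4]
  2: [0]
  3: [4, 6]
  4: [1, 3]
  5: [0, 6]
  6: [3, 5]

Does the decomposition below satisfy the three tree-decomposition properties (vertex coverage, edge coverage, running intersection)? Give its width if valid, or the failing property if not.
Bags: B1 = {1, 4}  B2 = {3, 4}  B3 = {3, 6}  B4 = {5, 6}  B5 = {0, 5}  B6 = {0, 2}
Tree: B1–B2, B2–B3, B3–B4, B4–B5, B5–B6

Checking the three conditions: (i) the bags cover all of {0, 1, 2, 3, 4, 5, 6}; (ii) for each edge, some bag contains both endpoints; (iii) the bags containing any fixed vertex form a subtree. All hold, so the decomposition is valid with width 2 − 1 = 1.

Yes; width 1.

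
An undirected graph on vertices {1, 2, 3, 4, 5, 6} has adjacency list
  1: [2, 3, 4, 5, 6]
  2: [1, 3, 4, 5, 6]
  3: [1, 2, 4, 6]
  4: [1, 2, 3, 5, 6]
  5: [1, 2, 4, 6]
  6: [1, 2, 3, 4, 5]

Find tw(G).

4

A width-4 tree decomposition is:
Bags: B1 = {1, 2, 3, 4, 6}  B2 = {1, 2, 4, 5, 6}
Tree: B1–B2
The largest bag has 5 vertices, giving width 4; this decomposition certifies tw(G) ≤ 4. On the other hand G contains the 5-clique {1, 2, 3, 4, 6}. A clique must lie in a single bag of any decomposition, so no decomposition can have width below 4. Combining the bounds, tw(G) = 4.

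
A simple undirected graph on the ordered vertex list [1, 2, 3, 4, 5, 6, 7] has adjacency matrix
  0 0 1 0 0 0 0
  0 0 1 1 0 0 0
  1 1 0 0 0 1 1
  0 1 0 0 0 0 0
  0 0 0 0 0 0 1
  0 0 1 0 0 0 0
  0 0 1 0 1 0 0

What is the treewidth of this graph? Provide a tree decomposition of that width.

The largest bag has 2 vertices, giving width 1; this decomposition certifies tw(G) ≤ 1. Since G has at least one edge (e.g. 7–3), it is not an edgeless graph, so tw(G) ≥ 1. Hence tw(G) = 1 exactly.

Treewidth 1.
One optimal decomposition is:
Bags: B1 = {3, 7}  B2 = {1, 3}  B3 = {3, 6}  B4 = {5, 7}  B5 = {2, 3}  B6 = {2, 4}
Tree: B1–B2, B1–B3, B1–B4, B3–B5, B5–B6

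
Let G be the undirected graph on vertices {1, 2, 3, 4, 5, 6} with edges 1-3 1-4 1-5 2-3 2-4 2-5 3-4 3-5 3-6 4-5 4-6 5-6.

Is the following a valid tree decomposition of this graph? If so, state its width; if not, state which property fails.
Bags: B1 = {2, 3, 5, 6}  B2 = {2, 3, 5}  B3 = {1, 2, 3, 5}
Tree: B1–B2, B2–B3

A tree decomposition must satisfy three properties: every vertex lies in some bag; for every edge, both endpoints lie together in some bag; and for every vertex, the bags containing it form a connected subtree. Here vertex 4 appears in no bag, so the decomposition is invalid.

No — vertex 4 appears in no bag.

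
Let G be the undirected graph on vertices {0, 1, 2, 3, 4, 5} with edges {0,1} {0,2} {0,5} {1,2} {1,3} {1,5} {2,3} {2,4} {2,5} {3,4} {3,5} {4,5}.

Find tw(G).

A width-3 tree decomposition is:
Bags: B1 = {2, 3, 4, 5}  B2 = {1, 2, 3, 5}  B3 = {0, 1, 2, 5}
Tree: B1–B2, B2–B3
Every bag has size at most 4, so the width is 4 − 1 = 3 and tw(G) ≤ 3. Conversely, {0, 1, 2, 5} is a clique of size 4, and the vertices of any clique must share a bag in every tree decomposition; so some bag has ≥ 4 vertices and tw(G) ≥ 3. Hence tw(G) = 3 exactly.

3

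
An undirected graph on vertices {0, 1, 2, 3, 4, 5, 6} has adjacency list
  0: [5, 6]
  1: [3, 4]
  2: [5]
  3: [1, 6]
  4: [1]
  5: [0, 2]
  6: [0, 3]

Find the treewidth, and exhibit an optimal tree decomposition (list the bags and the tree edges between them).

Treewidth 1.
One optimal decomposition is:
Bags: B1 = {1, 4}  B2 = {1, 3}  B3 = {3, 6}  B4 = {0, 6}  B5 = {0, 5}  B6 = {2, 5}
Tree: B1–B2, B2–B3, B3–B4, B4–B5, B5–B6

Each bag holds 2 vertices, so the decomposition has width 1, which upper-bounds the treewidth. Any graph with an edge has treewidth ≥ 1, and G has the edge 4–1. The upper and lower bounds meet at 1, so that is the treewidth.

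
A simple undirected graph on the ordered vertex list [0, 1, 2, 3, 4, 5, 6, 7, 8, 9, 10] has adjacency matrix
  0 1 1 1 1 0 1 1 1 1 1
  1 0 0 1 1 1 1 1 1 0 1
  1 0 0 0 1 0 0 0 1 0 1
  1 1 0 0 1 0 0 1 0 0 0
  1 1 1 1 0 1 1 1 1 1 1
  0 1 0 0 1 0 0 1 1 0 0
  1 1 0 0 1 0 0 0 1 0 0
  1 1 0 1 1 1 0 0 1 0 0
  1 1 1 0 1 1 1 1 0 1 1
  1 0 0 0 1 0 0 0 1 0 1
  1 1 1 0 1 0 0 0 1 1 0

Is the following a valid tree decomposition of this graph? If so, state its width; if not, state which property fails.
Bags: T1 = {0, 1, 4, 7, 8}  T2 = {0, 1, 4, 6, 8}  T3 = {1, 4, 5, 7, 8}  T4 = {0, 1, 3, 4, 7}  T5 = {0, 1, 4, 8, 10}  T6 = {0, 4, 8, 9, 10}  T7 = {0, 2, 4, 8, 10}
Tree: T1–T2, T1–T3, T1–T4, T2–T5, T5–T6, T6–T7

Yes; width 4.

Vertex coverage: the bags together contain {0, 1, 2, 3, 4, 5, 6, 7, 8, 9, 10}, the full vertex set. Edge coverage: each edge of G has both endpoints in at least one bag. Running intersection: for every vertex, the bags containing it form a connected subtree. All three properties hold, so this is a valid tree decomposition of width max|bag| − 1 = 4, and hence tw(G) ≤ 4.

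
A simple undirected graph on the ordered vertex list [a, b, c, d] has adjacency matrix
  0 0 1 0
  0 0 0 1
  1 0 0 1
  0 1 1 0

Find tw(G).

1

A width-1 tree decomposition is:
Bags: B1 = {a, c}  B2 = {c, d}  B3 = {b, d}
Tree: B1–B2, B2–B3
Every bag has size at most 2, so the width is 2 − 1 = 1 and tw(G) ≤ 1. Since G has at least one edge (e.g. a–c), it is not an edgeless graph, so tw(G) ≥ 1. The upper and lower bounds meet at 1, so that is the treewidth.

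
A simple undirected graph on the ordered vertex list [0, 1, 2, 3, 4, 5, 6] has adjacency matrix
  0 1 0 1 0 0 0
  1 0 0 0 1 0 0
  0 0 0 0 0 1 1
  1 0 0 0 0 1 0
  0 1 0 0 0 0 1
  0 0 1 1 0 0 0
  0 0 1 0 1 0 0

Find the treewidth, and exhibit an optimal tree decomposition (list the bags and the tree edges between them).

The largest bag has 3 vertices, giving width 2; this decomposition certifies tw(G) ≤ 2. The edges 0–1–4–6–2–5–3–0 form a cycle, so G is not a tree and its treewidth is at least 2. Combining the bounds, tw(G) = 2.

Treewidth 2.
One optimal decomposition is:
Bags: B1 = {0, 1, 4}  B2 = {0, 4, 6}  B3 = {0, 2, 6}  B4 = {0, 2, 5}  B5 = {0, 3, 5}
Tree: B1–B2, B2–B3, B3–B4, B4–B5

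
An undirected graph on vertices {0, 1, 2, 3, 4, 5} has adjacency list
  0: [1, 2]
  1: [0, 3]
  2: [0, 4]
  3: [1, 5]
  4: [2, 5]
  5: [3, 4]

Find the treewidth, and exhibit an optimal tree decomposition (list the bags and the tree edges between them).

Treewidth 2.
One optimal decomposition is:
Bags: B1 = {0, 1, 2}  B2 = {1, 2, 3}  B3 = {2, 3, 5}  B4 = {2, 4, 5}
Tree: B1–B2, B2–B3, B3–B4

The largest bag has 3 vertices, giving width 2; this decomposition certifies tw(G) ≤ 2. The edges 2–0–1–3–5–4–2 form a cycle, so G is not a tree and its treewidth is at least 2. Hence tw(G) = 2 exactly.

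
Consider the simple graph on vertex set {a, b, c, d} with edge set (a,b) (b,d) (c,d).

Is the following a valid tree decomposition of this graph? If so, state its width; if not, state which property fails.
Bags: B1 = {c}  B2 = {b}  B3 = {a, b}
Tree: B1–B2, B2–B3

A tree decomposition must satisfy three properties: every vertex lies in some bag; for every edge, both endpoints lie together in some bag; and for every vertex, the bags containing it form a connected subtree. Here vertex d appears in no bag, so the decomposition is invalid.

No — vertex d appears in no bag.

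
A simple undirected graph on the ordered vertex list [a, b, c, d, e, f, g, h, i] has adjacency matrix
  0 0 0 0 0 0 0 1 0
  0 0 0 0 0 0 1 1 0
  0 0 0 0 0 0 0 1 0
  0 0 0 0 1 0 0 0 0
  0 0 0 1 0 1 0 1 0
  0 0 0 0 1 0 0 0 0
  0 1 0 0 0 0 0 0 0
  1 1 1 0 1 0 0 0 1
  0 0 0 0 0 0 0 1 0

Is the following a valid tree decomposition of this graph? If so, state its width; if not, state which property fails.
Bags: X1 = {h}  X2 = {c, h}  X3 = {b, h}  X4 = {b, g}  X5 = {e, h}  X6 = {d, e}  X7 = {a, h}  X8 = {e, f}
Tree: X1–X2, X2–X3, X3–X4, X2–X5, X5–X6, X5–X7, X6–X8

No — vertex i appears in no bag.

A tree decomposition must satisfy three properties: every vertex lies in some bag; for every edge, both endpoints lie together in some bag; and for every vertex, the bags containing it form a connected subtree. Here vertex i appears in no bag, so the decomposition is invalid.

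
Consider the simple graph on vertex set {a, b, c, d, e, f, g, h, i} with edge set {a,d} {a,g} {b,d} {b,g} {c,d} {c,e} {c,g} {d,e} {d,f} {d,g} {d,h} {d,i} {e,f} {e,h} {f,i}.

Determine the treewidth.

A width-2 tree decomposition is:
Bags: B1 = {d, e, f}  B2 = {c, d, e}  B3 = {c, d, g}  B4 = {a, d, g}  B5 = {d, e, h}  B6 = {b, d, g}  B7 = {d, f, i}
Tree: B1–B2, B2–B3, B3–B4, B1–B5, B4–B6, B1–B7
Every bag has size at most 3, so the width is 3 − 1 = 2 and tw(G) ≤ 2. On the other hand G contains the 3-clique {d, e, f}. A clique must lie in a single bag of any decomposition, so no decomposition can have width below 2. Combining the bounds, tw(G) = 2.

2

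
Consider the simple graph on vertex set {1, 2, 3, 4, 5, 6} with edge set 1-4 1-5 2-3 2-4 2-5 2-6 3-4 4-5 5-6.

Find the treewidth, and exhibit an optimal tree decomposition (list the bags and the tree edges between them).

Each bag holds 3 vertices, so the decomposition has width 2, which upper-bounds the treewidth. On the other hand G contains the 3-clique {1, 4, 5}. A clique must lie in a single bag of any decomposition, so no decomposition can have width below 2. Therefore the treewidth is 2.

Treewidth 2.
One optimal decomposition is:
Bags: B1 = {1, 4, 5}  B2 = {2, 4, 5}  B3 = {2, 5, 6}  B4 = {2, 3, 4}
Tree: B1–B2, B2–B3, B2–B4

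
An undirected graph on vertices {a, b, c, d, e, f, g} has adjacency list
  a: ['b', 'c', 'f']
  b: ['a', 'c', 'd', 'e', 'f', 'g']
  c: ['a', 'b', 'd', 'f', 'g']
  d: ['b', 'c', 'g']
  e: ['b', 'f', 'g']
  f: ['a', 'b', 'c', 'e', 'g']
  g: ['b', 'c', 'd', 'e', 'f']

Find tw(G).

3

A width-3 tree decomposition is:
Bags: B1 = {b, c, d, g}  B2 = {b, c, f, g}  B3 = {a, b, c, f}  B4 = {b, e, f, g}
Tree: B1–B2, B2–B3, B2–B4
The largest bag has 4 vertices, giving width 3; this decomposition certifies tw(G) ≤ 3. For the lower bound, the 4 vertices {b, c, d, g} are pairwise adjacent, and any tree decomposition puts a clique entirely inside one bag — forcing width ≥ 3. Combining the bounds, tw(G) = 3.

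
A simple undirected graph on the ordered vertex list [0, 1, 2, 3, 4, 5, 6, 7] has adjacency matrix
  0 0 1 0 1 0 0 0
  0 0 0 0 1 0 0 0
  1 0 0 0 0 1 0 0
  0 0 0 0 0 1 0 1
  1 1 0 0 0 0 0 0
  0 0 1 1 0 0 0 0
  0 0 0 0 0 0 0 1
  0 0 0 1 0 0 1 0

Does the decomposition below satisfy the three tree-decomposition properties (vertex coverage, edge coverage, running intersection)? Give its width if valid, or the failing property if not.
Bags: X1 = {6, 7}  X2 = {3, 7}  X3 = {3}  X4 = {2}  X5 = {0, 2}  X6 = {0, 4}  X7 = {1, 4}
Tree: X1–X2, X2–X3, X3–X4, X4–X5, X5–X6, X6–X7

No — vertex 5 appears in no bag.

A tree decomposition must satisfy three properties: every vertex lies in some bag; for every edge, both endpoints lie together in some bag; and for every vertex, the bags containing it form a connected subtree. Here vertex 5 appears in no bag, so the decomposition is invalid.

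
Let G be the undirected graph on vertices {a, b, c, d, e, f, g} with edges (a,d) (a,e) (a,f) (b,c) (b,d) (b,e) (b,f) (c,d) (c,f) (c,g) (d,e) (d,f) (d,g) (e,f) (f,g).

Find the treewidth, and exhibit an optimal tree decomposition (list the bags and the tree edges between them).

Each bag holds 4 vertices, so the decomposition has width 3, which upper-bounds the treewidth. Conversely, {c, d, f, g} is a clique of size 4, and the vertices of any clique must share a bag in every tree decomposition; so some bag has ≥ 4 vertices and tw(G) ≥ 3. Hence tw(G) = 3 exactly.

Treewidth 3.
Bags: B1 = {b, c, d, f}  B2 = {c, d, f, g}  B3 = {b, d, e, f}  B4 = {a, d, e, f}
Tree: B1–B2, B1–B3, B3–B4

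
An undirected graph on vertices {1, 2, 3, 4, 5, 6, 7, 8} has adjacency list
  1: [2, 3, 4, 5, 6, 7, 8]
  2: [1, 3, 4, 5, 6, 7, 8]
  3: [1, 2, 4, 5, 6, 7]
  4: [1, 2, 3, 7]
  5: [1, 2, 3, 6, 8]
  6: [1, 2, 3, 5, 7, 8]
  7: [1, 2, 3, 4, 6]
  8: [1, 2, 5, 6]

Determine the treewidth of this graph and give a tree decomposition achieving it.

Treewidth 4.
One optimal decomposition is:
Bags: B1 = {1, 2, 3, 6, 7}  B2 = {1, 2, 3, 5, 6}  B3 = {1, 2, 3, 4, 7}  B4 = {1, 2, 5, 6, 8}
Tree: B1–B2, B1–B3, B2–B4

Each bag holds 5 vertices, so the decomposition has width 4, which upper-bounds the treewidth. Conversely, {1, 2, 5, 6, 8} is a clique of size 5, and the vertices of any clique must share a bag in every tree decomposition; so some bag has ≥ 5 vertices and tw(G) ≥ 4. Combining the bounds, tw(G) = 4.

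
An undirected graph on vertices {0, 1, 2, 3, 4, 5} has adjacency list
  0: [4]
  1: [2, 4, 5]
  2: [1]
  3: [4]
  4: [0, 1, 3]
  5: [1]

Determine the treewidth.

A width-1 tree decomposition is:
Bags: B1 = {1, 4}  B2 = {0, 4}  B3 = {1, 2}  B4 = {3, 4}  B5 = {1, 5}
Tree: B1–B2, B1–B3, B1–B4, B3–B5
Each bag holds 2 vertices, so the decomposition has width 1, which upper-bounds the treewidth. Since G has at least one edge (e.g. 1–4), it is not an edgeless graph, so tw(G) ≥ 1. Hence tw(G) = 1 exactly.

1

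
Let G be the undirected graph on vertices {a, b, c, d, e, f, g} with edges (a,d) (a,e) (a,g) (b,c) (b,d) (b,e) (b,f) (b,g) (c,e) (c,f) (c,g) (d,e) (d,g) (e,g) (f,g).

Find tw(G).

A width-3 tree decomposition is:
Bags: B1 = {b, c, f, g}  B2 = {b, c, e, g}  B3 = {b, d, e, g}  B4 = {a, d, e, g}
Tree: B1–B2, B2–B3, B3–B4
Each bag holds 4 vertices, so the decomposition has width 3, which upper-bounds the treewidth. For the lower bound, the 4 vertices {a, d, e, g} are pairwise adjacent, and any tree decomposition puts a clique entirely inside one bag — forcing width ≥ 3. Combining the bounds, tw(G) = 3.

3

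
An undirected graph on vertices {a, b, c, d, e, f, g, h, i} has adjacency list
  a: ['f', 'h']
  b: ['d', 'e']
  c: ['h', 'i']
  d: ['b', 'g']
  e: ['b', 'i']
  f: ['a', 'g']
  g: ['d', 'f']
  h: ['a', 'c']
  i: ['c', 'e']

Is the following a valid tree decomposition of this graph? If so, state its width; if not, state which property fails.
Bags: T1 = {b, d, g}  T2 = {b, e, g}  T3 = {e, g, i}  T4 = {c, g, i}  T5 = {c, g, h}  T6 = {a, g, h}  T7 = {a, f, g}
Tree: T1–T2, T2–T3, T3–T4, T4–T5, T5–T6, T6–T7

Yes; width 2.

Vertex coverage: the bags together contain {a, b, c, d, e, f, g, h, i}, the full vertex set. Edge coverage: each edge of G has both endpoints in at least one bag. Running intersection: for every vertex, the bags containing it form a connected subtree. All three properties hold, so this is a valid tree decomposition of width max|bag| − 1 = 2, and hence tw(G) ≤ 2.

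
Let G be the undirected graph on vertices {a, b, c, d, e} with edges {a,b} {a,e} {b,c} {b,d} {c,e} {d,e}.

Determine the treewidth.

A width-2 tree decomposition is:
Bags: B1 = {a, b, e}  B2 = {b, c, e}  B3 = {b, d, e}
Tree: B1–B2, B2–B3
Every bag has size at most 3, so the width is 3 − 1 = 2 and tw(G) ≤ 2. For the lower bound, G contains the cycle a–e–c–b–a, so G is not a forest; only forests have treewidth ≤ 1, hence tw(G) ≥ 2. The upper and lower bounds meet at 2, so that is the treewidth.

2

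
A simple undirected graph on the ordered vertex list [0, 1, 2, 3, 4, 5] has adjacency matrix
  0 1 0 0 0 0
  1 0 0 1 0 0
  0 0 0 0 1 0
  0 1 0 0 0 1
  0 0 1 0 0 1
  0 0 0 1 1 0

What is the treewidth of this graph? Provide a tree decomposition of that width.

Treewidth 1.
Bags: B1 = {2, 4}  B2 = {4, 5}  B3 = {3, 5}  B4 = {1, 3}  B5 = {0, 1}
Tree: B1–B2, B2–B3, B3–B4, B4–B5

Every bag has size at most 2, so the width is 2 − 1 = 1 and tw(G) ≤ 1. Any graph with an edge has treewidth ≥ 1, and G has the edge 2–4. Therefore the treewidth is 1.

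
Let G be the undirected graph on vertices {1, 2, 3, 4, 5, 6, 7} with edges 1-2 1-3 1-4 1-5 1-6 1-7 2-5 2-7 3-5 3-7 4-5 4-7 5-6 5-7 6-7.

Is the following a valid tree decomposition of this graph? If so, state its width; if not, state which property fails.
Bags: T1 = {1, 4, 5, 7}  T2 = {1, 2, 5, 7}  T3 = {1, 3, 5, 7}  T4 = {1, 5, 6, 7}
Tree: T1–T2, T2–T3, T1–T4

Every vertex of G appears in some bag (union = {1, 2, 3, 4, 5, 6, 7}); every edge is covered by a bag; and for each vertex v the set of bags containing v is connected in the bag tree. The decomposition is therefore valid. The largest bag has 4 vertices, so the width is 3.

Yes; width 3.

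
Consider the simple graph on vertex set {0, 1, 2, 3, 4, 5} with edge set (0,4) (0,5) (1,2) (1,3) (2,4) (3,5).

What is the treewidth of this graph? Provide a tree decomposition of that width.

Treewidth 2.
One optimal decomposition is:
Bags: B1 = {0, 3, 5}  B2 = {0, 1, 3}  B3 = {0, 1, 2}  B4 = {0, 2, 4}
Tree: B1–B2, B2–B3, B3–B4

The largest bag has 3 vertices, giving width 2; this decomposition certifies tw(G) ≤ 2. For the lower bound, G contains the cycle 0–5–3–1–2–4–0, so G is not a forest; only forests have treewidth ≤ 1, hence tw(G) ≥ 2. Combining the bounds, tw(G) = 2.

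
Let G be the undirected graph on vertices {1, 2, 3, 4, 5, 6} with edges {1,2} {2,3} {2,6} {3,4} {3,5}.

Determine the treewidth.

A width-1 tree decomposition is:
Bags: B1 = {2, 3}  B2 = {2, 6}  B3 = {3, 5}  B4 = {3, 4}  B5 = {1, 2}
Tree: B1–B2, B1–B3, B3–B4, B2–B5
The largest bag has 2 vertices, giving width 1; this decomposition certifies tw(G) ≤ 1. Since G has at least one edge (e.g. 2–3), it is not an edgeless graph, so tw(G) ≥ 1. Therefore the treewidth is 1.

1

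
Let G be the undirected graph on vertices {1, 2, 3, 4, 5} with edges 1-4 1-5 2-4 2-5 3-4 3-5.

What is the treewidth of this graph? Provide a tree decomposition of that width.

The largest bag has 3 vertices, giving width 2; this decomposition certifies tw(G) ≤ 2. Since 2–4–1–5–2 is a cycle in G, G is not acyclic. Forests are exactly the graphs of treewidth ≤ 1, so tw(G) ≥ 2. The upper and lower bounds meet at 2, so that is the treewidth.

Treewidth 2.
Bags: B1 = {2, 4, 5}  B2 = {1, 4, 5}  B3 = {3, 4, 5}
Tree: B1–B2, B2–B3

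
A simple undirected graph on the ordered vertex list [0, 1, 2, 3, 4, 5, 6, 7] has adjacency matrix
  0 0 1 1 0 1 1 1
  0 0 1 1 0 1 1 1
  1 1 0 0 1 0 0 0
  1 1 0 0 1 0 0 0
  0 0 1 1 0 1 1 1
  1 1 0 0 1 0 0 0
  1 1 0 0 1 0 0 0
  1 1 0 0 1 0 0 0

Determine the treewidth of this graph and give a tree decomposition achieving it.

Each bag holds 4 vertices, so the decomposition has width 3, which upper-bounds the treewidth. For the lower bound: the 4 vertex sets {0,5}, {1,2}, {4}, {7} are disjoint, each induces a connected subgraph, and every pair is joined by at least one edge of G. Contracting each set to a single vertex therefore yields K_{4} as a minor, and since treewidth is minor-monotone, tw(G) ≥ tw(K_{4}) = 3. Combining the bounds, tw(G) = 3.

Treewidth 3.
One such decomposition:
Bags: B1 = {0, 1, 4, 5}  B2 = {0, 1, 2, 4}  B3 = {0, 1, 4, 7}  B4 = {0, 1, 4, 6}  B5 = {0, 1, 3, 4}
Tree: B1–B2, B2–B3, B3–B4, B4–B5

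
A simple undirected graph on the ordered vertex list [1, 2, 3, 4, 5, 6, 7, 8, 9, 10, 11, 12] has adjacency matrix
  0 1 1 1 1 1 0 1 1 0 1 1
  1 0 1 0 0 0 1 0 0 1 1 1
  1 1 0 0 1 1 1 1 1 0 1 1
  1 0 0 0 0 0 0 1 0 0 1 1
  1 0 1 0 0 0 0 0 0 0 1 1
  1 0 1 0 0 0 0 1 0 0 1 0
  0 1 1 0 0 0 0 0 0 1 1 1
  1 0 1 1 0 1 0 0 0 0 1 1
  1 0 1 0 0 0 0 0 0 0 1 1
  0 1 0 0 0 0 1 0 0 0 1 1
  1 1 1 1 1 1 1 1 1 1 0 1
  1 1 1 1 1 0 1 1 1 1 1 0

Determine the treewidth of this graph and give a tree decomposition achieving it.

Treewidth 4.
One optimal decomposition is:
Bags: B1 = {1, 4, 8, 11, 12}  B2 = {1, 3, 8, 11, 12}  B3 = {1, 2, 3, 11, 12}  B4 = {2, 3, 7, 11, 12}  B5 = {1, 3, 9, 11, 12}  B6 = {2, 7, 10, 11, 12}  B7 = {1, 3, 5, 11, 12}  B8 = {1, 3, 6, 8, 11}
Tree: B1–B2, B2–B3, B3–B4, B3–B5, B4–B6, B2–B7, B2–B8

The largest bag has 5 vertices, giving width 4; this decomposition certifies tw(G) ≤ 4. On the other hand G contains the 5-clique {1, 3, 8, 11, 12}. A clique must lie in a single bag of any decomposition, so no decomposition can have width below 4. The upper and lower bounds meet at 4, so that is the treewidth.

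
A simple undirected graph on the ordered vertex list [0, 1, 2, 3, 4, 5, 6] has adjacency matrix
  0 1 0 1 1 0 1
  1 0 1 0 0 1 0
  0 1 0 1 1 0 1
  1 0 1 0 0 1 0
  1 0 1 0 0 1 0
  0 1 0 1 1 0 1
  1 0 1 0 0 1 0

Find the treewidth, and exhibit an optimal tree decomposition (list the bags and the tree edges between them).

Each bag holds 4 vertices, so the decomposition has width 3, which upper-bounds the treewidth. For the lower bound: the 4 vertex sets {0,6}, {4,5}, {2}, {3} are disjoint, each induces a connected subgraph, and every pair is joined by at least one edge of G. Contracting each set to a single vertex therefore yields K_{4} as a minor, and since treewidth is minor-monotone, tw(G) ≥ tw(K_{4}) = 3. Therefore the treewidth is 3.

Treewidth 3.
One optimal decomposition is:
Bags: B1 = {0, 2, 5, 6}  B2 = {0, 2, 4, 5}  B3 = {0, 2, 3, 5}  B4 = {0, 1, 2, 5}
Tree: B1–B2, B2–B3, B3–B4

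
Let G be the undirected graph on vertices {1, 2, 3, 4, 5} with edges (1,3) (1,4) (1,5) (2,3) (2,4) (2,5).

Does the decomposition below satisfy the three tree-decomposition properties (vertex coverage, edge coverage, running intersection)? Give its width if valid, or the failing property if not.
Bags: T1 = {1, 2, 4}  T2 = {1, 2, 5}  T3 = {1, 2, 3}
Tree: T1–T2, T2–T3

Vertex coverage: the bags together contain {1, 2, 3, 4, 5}, the full vertex set. Edge coverage: each edge of G has both endpoints in at least one bag. Running intersection: for every vertex, the bags containing it form a connected subtree. All three properties hold, so this is a valid tree decomposition of width max|bag| − 1 = 2, and hence tw(G) ≤ 2.

Yes; width 2.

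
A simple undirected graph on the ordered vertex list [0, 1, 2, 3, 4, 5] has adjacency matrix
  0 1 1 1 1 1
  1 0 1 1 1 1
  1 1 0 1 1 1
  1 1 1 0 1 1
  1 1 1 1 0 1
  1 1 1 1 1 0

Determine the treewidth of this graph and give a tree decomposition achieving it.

Treewidth 5.
Bags: B1 = {0, 1, 2, 3, 4, 5}
Tree: (single bag)

A single bag containing all 6 vertices is trivially a valid decomposition of width 5. Conversely, {0, 1, 2, 3, 4, 5} is a clique of size 6, and the vertices of any clique must share a bag in every tree decomposition; so some bag has ≥ 6 vertices and tw(G) ≥ 5. The upper and lower bounds meet at 5, so that is the treewidth.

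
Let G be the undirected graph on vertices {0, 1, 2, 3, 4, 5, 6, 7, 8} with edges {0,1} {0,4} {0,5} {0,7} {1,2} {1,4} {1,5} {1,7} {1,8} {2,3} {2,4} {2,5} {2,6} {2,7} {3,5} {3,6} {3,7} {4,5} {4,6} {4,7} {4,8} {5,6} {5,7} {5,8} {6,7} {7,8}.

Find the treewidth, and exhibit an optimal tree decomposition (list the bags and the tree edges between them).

Treewidth 4.
One optimal decomposition is:
Bags: B1 = {0, 1, 4, 5, 7}  B2 = {1, 4, 5, 7, 8}  B3 = {1, 2, 4, 5, 7}  B4 = {2, 4, 5, 6, 7}  B5 = {2, 3, 5, 6, 7}
Tree: B1–B2, B1–B3, B3–B4, B4–B5

Every bag has size at most 5, so the width is 5 − 1 = 4 and tw(G) ≤ 4. For the lower bound, the 5 vertices {2, 3, 5, 6, 7} are pairwise adjacent, and any tree decomposition puts a clique entirely inside one bag — forcing width ≥ 4. Combining the bounds, tw(G) = 4.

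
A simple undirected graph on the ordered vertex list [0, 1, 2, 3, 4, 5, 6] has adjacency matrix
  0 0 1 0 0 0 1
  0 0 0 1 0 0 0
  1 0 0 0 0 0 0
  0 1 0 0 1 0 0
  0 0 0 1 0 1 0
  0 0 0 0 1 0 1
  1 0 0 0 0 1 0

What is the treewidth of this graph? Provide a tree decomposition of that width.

Treewidth 1.
One such decomposition:
Bags: B1 = {1, 3}  B2 = {3, 4}  B3 = {4, 5}  B4 = {5, 6}  B5 = {0, 6}  B6 = {0, 2}
Tree: B1–B2, B2–B3, B3–B4, B4–B5, B5–B6

The largest bag has 2 vertices, giving width 1; this decomposition certifies tw(G) ≤ 1. Since G has at least one edge (e.g. 1–3), it is not an edgeless graph, so tw(G) ≥ 1. Combining the bounds, tw(G) = 1.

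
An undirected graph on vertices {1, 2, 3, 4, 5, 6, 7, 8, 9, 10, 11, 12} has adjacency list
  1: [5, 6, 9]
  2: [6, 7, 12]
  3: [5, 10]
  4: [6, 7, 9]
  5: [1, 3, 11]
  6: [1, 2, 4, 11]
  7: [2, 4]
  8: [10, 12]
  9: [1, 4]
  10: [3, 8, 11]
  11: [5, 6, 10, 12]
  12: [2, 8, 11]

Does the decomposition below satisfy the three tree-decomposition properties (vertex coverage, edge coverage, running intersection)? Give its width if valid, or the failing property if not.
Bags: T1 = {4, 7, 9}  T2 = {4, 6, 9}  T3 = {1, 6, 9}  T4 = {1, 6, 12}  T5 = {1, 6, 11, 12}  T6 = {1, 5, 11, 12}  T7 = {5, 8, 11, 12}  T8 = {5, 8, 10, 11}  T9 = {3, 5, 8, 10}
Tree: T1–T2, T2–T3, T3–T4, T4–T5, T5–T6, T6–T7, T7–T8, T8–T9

A tree decomposition must satisfy three properties: every vertex lies in some bag; for every edge, both endpoints lie together in some bag; and for every vertex, the bags containing it form a connected subtree. Here vertex 2 appears in no bag, so the decomposition is invalid.

No — vertex 2 appears in no bag.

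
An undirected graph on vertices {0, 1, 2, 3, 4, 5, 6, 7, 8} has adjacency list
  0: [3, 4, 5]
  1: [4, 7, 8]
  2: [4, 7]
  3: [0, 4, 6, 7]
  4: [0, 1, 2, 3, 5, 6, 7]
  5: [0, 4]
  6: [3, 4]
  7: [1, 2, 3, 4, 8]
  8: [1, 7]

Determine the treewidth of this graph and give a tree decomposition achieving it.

The largest bag has 3 vertices, giving width 2; this decomposition certifies tw(G) ≤ 2. Conversely, {1, 7, 8} is a clique of size 3, and the vertices of any clique must share a bag in every tree decomposition; so some bag has ≥ 3 vertices and tw(G) ≥ 2. Hence tw(G) = 2 exactly.

Treewidth 2.
One such decomposition:
Bags: B1 = {1, 7, 8}  B2 = {1, 4, 7}  B3 = {3, 4, 7}  B4 = {0, 3, 4}  B5 = {2, 4, 7}  B6 = {0, 4, 5}  B7 = {3, 4, 6}
Tree: B1–B2, B2–B3, B3–B4, B3–B5, B4–B6, B4–B7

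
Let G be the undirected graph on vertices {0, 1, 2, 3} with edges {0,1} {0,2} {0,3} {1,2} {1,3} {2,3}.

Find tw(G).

3

A width-3 tree decomposition is:
Bags: B1 = {0, 1, 2, 3}
Tree: (single bag)
A single bag containing all 4 vertices is trivially a valid decomposition of width 3. For the lower bound, the 4 vertices {0, 1, 2, 3} are pairwise adjacent, and any tree decomposition puts a clique entirely inside one bag — forcing width ≥ 3. Hence tw(G) = 3 exactly.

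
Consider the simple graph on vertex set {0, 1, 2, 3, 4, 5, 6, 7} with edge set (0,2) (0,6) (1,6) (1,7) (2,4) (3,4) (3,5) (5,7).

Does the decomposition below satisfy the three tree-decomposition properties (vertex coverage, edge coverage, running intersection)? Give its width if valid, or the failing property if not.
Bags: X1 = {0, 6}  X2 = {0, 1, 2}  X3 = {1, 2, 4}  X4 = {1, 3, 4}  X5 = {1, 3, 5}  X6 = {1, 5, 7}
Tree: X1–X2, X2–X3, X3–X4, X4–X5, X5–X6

No — edge (1,6) lies in no bag.

A tree decomposition must satisfy three properties: every vertex lies in some bag; for every edge, both endpoints lie together in some bag; and for every vertex, the bags containing it form a connected subtree. Here edge (1,6) lies in no bag, so the decomposition is invalid.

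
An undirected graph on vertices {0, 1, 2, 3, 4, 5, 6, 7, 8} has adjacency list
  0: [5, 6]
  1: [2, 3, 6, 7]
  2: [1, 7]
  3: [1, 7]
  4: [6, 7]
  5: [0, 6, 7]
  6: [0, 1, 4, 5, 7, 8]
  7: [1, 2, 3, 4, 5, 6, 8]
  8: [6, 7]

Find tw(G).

A width-2 tree decomposition is:
Bags: B1 = {1, 6, 7}  B2 = {6, 7, 8}  B3 = {1, 3, 7}  B4 = {5, 6, 7}  B5 = {4, 6, 7}  B6 = {1, 2, 7}  B7 = {0, 5, 6}
Tree: B1–B2, B1–B3, B1–B4, B2–B5, B1–B6, B4–B7
The largest bag has 3 vertices, giving width 2; this decomposition certifies tw(G) ≤ 2. Conversely, {0, 5, 6} is a clique of size 3, and the vertices of any clique must share a bag in every tree decomposition; so some bag has ≥ 3 vertices and tw(G) ≥ 2. Hence tw(G) = 2 exactly.

2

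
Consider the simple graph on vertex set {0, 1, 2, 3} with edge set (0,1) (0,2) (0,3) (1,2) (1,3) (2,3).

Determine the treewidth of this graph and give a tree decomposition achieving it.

With just one bag of size 4, the width is 4 − 1 = 3, so tw(G) ≤ 3. On the other hand G contains the 4-clique {0, 1, 2, 3}. A clique must lie in a single bag of any decomposition, so no decomposition can have width below 3. Hence tw(G) = 3 exactly.

Treewidth 3.
One optimal decomposition is:
Bags: B1 = {0, 1, 2, 3}
Tree: (single bag)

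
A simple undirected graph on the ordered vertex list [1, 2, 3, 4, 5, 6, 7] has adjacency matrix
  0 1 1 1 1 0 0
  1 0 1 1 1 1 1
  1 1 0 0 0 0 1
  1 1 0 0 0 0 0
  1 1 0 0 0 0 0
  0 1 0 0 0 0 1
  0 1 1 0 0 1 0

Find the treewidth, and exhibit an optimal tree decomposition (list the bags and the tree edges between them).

Every bag has size at most 3, so the width is 3 − 1 = 2 and tw(G) ≤ 2. On the other hand G contains the 3-clique {1, 2, 3}. A clique must lie in a single bag of any decomposition, so no decomposition can have width below 2. Combining the bounds, tw(G) = 2.

Treewidth 2.
One optimal decomposition is:
Bags: B1 = {1, 2, 3}  B2 = {2, 3, 7}  B3 = {1, 2, 4}  B4 = {1, 2, 5}  B5 = {2, 6, 7}
Tree: B1–B2, B1–B3, B3–B4, B2–B5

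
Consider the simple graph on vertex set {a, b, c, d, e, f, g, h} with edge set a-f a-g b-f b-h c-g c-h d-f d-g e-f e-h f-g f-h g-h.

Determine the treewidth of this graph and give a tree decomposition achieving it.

Treewidth 2.
One optimal decomposition is:
Bags: B1 = {b, f, h}  B2 = {f, g, h}  B3 = {d, f, g}  B4 = {a, f, g}  B5 = {c, g, h}  B6 = {e, f, h}
Tree: B1–B2, B2–B3, B2–B4, B2–B5, B1–B6

The largest bag has 3 vertices, giving width 2; this decomposition certifies tw(G) ≤ 2. On the other hand G contains the 3-clique {c, g, h}. A clique must lie in a single bag of any decomposition, so no decomposition can have width below 2. Therefore the treewidth is 2.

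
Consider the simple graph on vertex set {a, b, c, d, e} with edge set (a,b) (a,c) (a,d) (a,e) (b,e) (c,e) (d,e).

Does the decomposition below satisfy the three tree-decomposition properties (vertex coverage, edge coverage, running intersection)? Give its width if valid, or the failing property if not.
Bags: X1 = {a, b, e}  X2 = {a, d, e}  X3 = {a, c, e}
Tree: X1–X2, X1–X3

Vertex coverage: the bags together contain {a, b, c, d, e}, the full vertex set. Edge coverage: each edge of G has both endpoints in at least one bag. Running intersection: for every vertex, the bags containing it form a connected subtree. All three properties hold, so this is a valid tree decomposition of width max|bag| − 1 = 2, and hence tw(G) ≤ 2.

Yes; width 2.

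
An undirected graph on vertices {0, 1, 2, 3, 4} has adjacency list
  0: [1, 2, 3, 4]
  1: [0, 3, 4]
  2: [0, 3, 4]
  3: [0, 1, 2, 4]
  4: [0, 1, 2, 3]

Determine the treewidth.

A width-3 tree decomposition is:
Bags: B1 = {0, 2, 3, 4}  B2 = {0, 1, 3, 4}
Tree: B1–B2
Every bag has size at most 4, so the width is 4 − 1 = 3 and tw(G) ≤ 3. For the lower bound, the 4 vertices {0, 1, 3, 4} are pairwise adjacent, and any tree decomposition puts a clique entirely inside one bag — forcing width ≥ 3. Therefore the treewidth is 3.

3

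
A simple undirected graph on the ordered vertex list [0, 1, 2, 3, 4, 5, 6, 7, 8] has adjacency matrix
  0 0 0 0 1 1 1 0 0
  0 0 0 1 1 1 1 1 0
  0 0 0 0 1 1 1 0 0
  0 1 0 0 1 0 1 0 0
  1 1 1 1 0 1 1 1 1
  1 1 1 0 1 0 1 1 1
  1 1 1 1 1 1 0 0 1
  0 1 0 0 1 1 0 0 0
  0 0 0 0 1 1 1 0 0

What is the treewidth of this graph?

3

A width-3 tree decomposition is:
Bags: B1 = {2, 4, 5, 6}  B2 = {4, 5, 6, 8}  B3 = {1, 4, 5, 6}  B4 = {1, 3, 4, 6}  B5 = {0, 4, 5, 6}  B6 = {1, 4, 5, 7}
Tree: B1–B2, B2–B3, B3–B4, B1–B5, B3–B6
Every bag has size at most 4, so the width is 4 − 1 = 3 and tw(G) ≤ 3. Conversely, {1, 3, 4, 6} is a clique of size 4, and the vertices of any clique must share a bag in every tree decomposition; so some bag has ≥ 4 vertices and tw(G) ≥ 3. Therefore the treewidth is 3.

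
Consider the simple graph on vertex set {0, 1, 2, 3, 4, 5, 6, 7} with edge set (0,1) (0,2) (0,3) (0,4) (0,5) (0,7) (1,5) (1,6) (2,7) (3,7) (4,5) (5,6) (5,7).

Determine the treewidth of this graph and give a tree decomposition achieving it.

Treewidth 2.
One optimal decomposition is:
Bags: B1 = {0, 4, 5}  B2 = {0, 5, 7}  B3 = {0, 1, 5}  B4 = {0, 3, 7}  B5 = {1, 5, 6}  B6 = {0, 2, 7}
Tree: B1–B2, B1–B3, B2–B4, B3–B5, B2–B6

The largest bag has 3 vertices, giving width 2; this decomposition certifies tw(G) ≤ 2. For the lower bound, the 3 vertices {0, 2, 7} are pairwise adjacent, and any tree decomposition puts a clique entirely inside one bag — forcing width ≥ 2. The upper and lower bounds meet at 2, so that is the treewidth.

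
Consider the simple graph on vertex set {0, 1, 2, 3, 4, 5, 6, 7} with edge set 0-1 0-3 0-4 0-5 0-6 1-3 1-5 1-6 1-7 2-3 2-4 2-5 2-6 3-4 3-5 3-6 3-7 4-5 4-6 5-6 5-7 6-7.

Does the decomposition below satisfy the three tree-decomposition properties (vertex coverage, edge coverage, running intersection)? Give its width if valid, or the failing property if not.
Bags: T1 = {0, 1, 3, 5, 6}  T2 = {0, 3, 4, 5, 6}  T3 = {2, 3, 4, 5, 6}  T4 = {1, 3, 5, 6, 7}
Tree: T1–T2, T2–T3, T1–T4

Yes; width 4.

Checking the three conditions: (i) the bags cover all of {0, 1, 2, 3, 4, 5, 6, 7}; (ii) for each edge, some bag contains both endpoints; (iii) the bags containing any fixed vertex form a subtree. All hold, so the decomposition is valid with width 5 − 1 = 4.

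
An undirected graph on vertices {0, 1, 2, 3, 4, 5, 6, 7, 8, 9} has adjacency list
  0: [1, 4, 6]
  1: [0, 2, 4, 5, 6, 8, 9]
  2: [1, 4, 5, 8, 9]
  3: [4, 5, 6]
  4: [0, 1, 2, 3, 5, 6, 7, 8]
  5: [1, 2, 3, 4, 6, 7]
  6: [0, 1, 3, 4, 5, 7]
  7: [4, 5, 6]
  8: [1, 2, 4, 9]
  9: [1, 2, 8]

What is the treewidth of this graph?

A width-3 tree decomposition is:
Bags: B1 = {1, 2, 4, 5}  B2 = {1, 4, 5, 6}  B3 = {4, 5, 6, 7}  B4 = {3, 4, 5, 6}  B5 = {0, 1, 4, 6}  B6 = {1, 2, 4, 8}  B7 = {1, 2, 8, 9}
Tree: B1–B2, B2–B3, B2–B4, B2–B5, B1–B6, B6–B7
Every bag has size at most 4, so the width is 4 − 1 = 3 and tw(G) ≤ 3. On the other hand G contains the 4-clique {1, 2, 8, 9}. A clique must lie in a single bag of any decomposition, so no decomposition can have width below 3. The upper and lower bounds meet at 3, so that is the treewidth.

3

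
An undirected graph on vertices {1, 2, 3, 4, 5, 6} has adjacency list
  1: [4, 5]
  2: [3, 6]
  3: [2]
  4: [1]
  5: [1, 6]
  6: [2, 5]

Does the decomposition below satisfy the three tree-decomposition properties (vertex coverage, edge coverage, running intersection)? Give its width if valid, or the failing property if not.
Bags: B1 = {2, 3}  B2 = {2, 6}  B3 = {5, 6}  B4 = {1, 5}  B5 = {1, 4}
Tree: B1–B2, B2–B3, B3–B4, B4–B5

Yes; width 1.

Checking the three conditions: (i) the bags cover all of {1, 2, 3, 4, 5, 6}; (ii) for each edge, some bag contains both endpoints; (iii) the bags containing any fixed vertex form a subtree. All hold, so the decomposition is valid with width 2 − 1 = 1.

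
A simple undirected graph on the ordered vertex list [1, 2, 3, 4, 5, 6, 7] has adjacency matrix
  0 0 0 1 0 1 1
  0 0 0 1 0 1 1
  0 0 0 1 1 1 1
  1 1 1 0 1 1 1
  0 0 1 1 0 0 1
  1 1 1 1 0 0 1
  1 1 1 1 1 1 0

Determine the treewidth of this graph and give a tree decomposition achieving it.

Treewidth 3.
Bags: B1 = {2, 4, 6, 7}  B2 = {3, 4, 6, 7}  B3 = {3, 4, 5, 7}  B4 = {1, 4, 6, 7}
Tree: B1–B2, B2–B3, B2–B4

Every bag has size at most 4, so the width is 4 − 1 = 3 and tw(G) ≤ 3. For the lower bound, the 4 vertices {3, 4, 5, 7} are pairwise adjacent, and any tree decomposition puts a clique entirely inside one bag — forcing width ≥ 3. Therefore the treewidth is 3.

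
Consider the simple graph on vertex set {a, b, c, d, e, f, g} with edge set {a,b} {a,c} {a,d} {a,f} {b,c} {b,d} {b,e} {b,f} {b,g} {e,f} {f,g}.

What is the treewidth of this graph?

A width-2 tree decomposition is:
Bags: B1 = {b, e, f}  B2 = {a, b, f}  B3 = {b, f, g}  B4 = {a, b, c}  B5 = {a, b, d}
Tree: B1–B2, B1–B3, B2–B4, B4–B5
The largest bag has 3 vertices, giving width 2; this decomposition certifies tw(G) ≤ 2. On the other hand G contains the 3-clique {a, b, d}. A clique must lie in a single bag of any decomposition, so no decomposition can have width below 2. Combining the bounds, tw(G) = 2.

2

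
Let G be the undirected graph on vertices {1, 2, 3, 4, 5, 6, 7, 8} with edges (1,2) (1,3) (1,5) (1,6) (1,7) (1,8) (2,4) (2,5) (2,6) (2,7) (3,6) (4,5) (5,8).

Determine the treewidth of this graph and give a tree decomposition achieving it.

Treewidth 2.
One optimal decomposition is:
Bags: B1 = {1, 2, 6}  B2 = {1, 2, 7}  B3 = {1, 2, 5}  B4 = {1, 5, 8}  B5 = {1, 3, 6}  B6 = {2, 4, 5}
Tree: B1–B2, B2–B3, B3–B4, B1–B5, B3–B6

The largest bag has 3 vertices, giving width 2; this decomposition certifies tw(G) ≤ 2. On the other hand G contains the 3-clique {1, 5, 8}. A clique must lie in a single bag of any decomposition, so no decomposition can have width below 2. The upper and lower bounds meet at 2, so that is the treewidth.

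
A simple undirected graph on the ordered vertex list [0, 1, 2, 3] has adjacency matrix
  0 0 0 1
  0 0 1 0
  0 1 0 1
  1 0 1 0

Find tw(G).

1

A width-1 tree decomposition is:
Bags: B1 = {0, 3}  B2 = {2, 3}  B3 = {1, 2}
Tree: B1–B2, B2–B3
Every bag has size at most 2, so the width is 2 − 1 = 1 and tw(G) ≤ 1. Since G has at least one edge (e.g. 0–3), it is not an edgeless graph, so tw(G) ≥ 1. Therefore the treewidth is 1.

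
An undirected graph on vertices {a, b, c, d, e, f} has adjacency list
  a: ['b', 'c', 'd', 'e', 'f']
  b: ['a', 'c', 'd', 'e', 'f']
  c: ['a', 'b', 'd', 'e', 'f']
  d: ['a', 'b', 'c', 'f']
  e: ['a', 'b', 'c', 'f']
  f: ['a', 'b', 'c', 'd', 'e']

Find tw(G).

4

A width-4 tree decomposition is:
Bags: B1 = {a, b, c, d, f}  B2 = {a, b, c, e, f}
Tree: B1–B2
Every bag has size at most 5, so the width is 5 − 1 = 4 and tw(G) ≤ 4. Conversely, {a, b, c, d, f} is a clique of size 5, and the vertices of any clique must share a bag in every tree decomposition; so some bag has ≥ 5 vertices and tw(G) ≥ 4. Therefore the treewidth is 4.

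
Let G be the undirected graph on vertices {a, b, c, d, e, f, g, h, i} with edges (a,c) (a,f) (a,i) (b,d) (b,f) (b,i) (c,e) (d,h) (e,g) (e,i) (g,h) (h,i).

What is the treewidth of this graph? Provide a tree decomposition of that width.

Treewidth 3.
One such decomposition:
Bags: B1 = {b, d, g, h}  B2 = {b, g, h, i}  B3 = {b, e, g, i}  B4 = {b, e, f, i}  B5 = {a, e, f, i}  B6 = {a, c, e, f}
Tree: B1–B2, B2–B3, B3–B4, B4–B5, B5–B6

Every bag has size at most 4, so the width is 4 − 1 = 3 and tw(G) ≤ 3. For the lower bound: the 4 vertex sets {d,g,h}, {b}, {i}, {a,c,e,f} are disjoint, each induces a connected subgraph, and every pair is joined by at least one edge of G. Contracting each set to a single vertex therefore yields K_{4} as a minor, and since treewidth is minor-monotone, tw(G) ≥ tw(K_{4}) = 3. Combining the bounds, tw(G) = 3.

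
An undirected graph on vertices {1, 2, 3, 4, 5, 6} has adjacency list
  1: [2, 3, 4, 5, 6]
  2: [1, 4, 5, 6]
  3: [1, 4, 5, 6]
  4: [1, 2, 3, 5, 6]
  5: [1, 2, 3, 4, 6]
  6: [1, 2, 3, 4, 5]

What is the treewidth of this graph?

4

A width-4 tree decomposition is:
Bags: B1 = {1, 3, 4, 5, 6}  B2 = {1, 2, 4, 5, 6}
Tree: B1–B2
Every bag has size at most 5, so the width is 5 − 1 = 4 and tw(G) ≤ 4. For the lower bound, the 5 vertices {1, 2, 4, 5, 6} are pairwise adjacent, and any tree decomposition puts a clique entirely inside one bag — forcing width ≥ 4. The upper and lower bounds meet at 4, so that is the treewidth.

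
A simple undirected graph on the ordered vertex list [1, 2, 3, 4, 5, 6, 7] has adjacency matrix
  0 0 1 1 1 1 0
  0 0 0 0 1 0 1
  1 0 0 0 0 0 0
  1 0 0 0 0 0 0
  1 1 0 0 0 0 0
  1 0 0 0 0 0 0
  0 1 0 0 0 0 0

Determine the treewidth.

A width-1 tree decomposition is:
Bags: B1 = {1, 6}  B2 = {1, 4}  B3 = {1, 5}  B4 = {2, 5}  B5 = {2, 7}  B6 = {1, 3}
Tree: B1–B2, B2–B3, B3–B4, B4–B5, B3–B6
The largest bag has 2 vertices, giving width 1; this decomposition certifies tw(G) ≤ 1. Since G has at least one edge (e.g. 6–1), it is not an edgeless graph, so tw(G) ≥ 1. Hence tw(G) = 1 exactly.

1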